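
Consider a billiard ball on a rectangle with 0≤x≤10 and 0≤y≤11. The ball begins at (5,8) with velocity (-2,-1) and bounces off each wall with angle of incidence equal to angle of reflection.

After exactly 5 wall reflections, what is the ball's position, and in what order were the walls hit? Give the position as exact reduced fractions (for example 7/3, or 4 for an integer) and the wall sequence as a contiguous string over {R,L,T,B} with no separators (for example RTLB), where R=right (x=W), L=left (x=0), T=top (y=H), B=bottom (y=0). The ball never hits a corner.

Final position: (10,19/2)
Wall sequence: LRBLR

1. t=5/2 → L at (0,11/2); v=(2,-1)
2. t=5 → R at (10,1/2); v=(-2,-1)
3. t=1/2 → B at (9,0); v=(-2,1)
4. t=9/2 → L at (0,9/2); v=(2,1)
5. t=5 → R at (10,19/2); v=(-2,1)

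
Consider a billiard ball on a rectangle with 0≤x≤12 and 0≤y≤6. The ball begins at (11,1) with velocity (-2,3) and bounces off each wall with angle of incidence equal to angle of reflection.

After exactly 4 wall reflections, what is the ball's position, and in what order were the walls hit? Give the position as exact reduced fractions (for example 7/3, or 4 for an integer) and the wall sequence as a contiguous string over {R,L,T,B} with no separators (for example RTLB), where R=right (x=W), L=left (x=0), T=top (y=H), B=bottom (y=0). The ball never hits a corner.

Final position: (1/3,6)
Wall sequence: TBLT

1. t=5/3 → T at (23/3,6); v=(-2,-3)
2. t=2 → B at (11/3,0); v=(-2,3)
3. t=11/6 → L at (0,11/2); v=(2,3)
4. t=1/6 → T at (1/3,6); v=(2,-3)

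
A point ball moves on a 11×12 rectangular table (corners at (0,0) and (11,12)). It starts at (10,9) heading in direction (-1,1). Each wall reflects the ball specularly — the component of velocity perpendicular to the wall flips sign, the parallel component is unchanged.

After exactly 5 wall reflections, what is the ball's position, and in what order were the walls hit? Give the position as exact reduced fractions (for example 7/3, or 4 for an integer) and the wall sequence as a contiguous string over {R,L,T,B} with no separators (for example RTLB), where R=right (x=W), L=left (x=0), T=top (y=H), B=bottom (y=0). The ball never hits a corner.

1. t=3 → T at (7,12); v=(-1,-1)
2. t=7 → L at (0,5); v=(1,-1)
3. t=5 → B at (5,0); v=(1,1)
4. t=6 → R at (11,6); v=(-1,1)
5. t=6 → T at (5,12); v=(-1,-1)

Final position: (5,12)
Wall sequence: TLBRT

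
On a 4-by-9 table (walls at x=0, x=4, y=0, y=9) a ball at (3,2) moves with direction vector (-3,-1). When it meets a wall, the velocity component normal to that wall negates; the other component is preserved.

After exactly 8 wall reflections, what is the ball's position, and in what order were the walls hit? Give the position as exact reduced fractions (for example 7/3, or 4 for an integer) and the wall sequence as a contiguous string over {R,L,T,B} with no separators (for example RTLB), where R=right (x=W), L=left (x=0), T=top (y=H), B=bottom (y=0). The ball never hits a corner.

1. t=1 → L at (0,1); v=(3,-1)
2. t=1 → B at (3,0); v=(3,1)
3. t=1/3 → R at (4,1/3); v=(-3,1)
4. t=4/3 → L at (0,5/3); v=(3,1)
5. t=4/3 → R at (4,3); v=(-3,1)
6. t=4/3 → L at (0,13/3); v=(3,1)
7. t=4/3 → R at (4,17/3); v=(-3,1)
8. t=4/3 → L at (0,7); v=(3,1)

Final position: (0,7)
Wall sequence: LBRLRLRL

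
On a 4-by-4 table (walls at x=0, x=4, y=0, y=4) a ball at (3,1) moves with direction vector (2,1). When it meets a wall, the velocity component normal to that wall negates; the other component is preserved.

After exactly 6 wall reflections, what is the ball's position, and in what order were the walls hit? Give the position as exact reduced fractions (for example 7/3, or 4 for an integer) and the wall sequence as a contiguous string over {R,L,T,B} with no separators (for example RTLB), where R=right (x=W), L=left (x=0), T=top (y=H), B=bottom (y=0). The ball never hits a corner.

1. t=1/2 → R at (4,3/2); v=(-2,1)
2. t=2 → L at (0,7/2); v=(2,1)
3. t=1/2 → T at (1,4); v=(2,-1)
4. t=3/2 → R at (4,5/2); v=(-2,-1)
5. t=2 → L at (0,1/2); v=(2,-1)
6. t=1/2 → B at (1,0); v=(2,1)

Final position: (1,0)
Wall sequence: RLTRLB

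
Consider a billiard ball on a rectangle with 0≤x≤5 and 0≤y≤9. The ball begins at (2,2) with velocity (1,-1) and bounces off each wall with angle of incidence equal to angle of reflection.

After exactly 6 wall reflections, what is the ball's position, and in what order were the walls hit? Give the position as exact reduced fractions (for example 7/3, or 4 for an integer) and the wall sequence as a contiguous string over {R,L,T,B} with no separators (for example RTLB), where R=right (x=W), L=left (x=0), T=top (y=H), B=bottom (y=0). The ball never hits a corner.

Final position: (0,2)
Wall sequence: BRLTRL

1. t=2 → B at (4,0); v=(1,1)
2. t=1 → R at (5,1); v=(-1,1)
3. t=5 → L at (0,6); v=(1,1)
4. t=3 → T at (3,9); v=(1,-1)
5. t=2 → R at (5,7); v=(-1,-1)
6. t=5 → L at (0,2); v=(1,-1)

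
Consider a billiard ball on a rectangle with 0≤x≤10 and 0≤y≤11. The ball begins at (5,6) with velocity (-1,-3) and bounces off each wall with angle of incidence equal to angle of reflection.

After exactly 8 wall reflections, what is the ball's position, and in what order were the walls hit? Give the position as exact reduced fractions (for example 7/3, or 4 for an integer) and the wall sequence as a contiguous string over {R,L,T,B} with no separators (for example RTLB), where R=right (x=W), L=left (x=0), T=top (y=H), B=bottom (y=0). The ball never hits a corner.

Final position: (14/3,11)
Wall sequence: BLTBTRBT

1. t=2 → B at (3,0); v=(-1,3)
2. t=3 → L at (0,9); v=(1,3)
3. t=2/3 → T at (2/3,11); v=(1,-3)
4. t=11/3 → B at (13/3,0); v=(1,3)
5. t=11/3 → T at (8,11); v=(1,-3)
6. t=2 → R at (10,5); v=(-1,-3)
7. t=5/3 → B at (25/3,0); v=(-1,3)
8. t=11/3 → T at (14/3,11); v=(-1,-3)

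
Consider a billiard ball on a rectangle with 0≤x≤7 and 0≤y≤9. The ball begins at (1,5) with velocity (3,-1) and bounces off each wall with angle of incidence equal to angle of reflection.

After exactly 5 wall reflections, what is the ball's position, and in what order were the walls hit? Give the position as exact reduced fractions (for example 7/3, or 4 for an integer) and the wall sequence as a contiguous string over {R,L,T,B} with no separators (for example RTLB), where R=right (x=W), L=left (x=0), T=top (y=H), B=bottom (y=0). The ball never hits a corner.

Final position: (0,4)
Wall sequence: RLBRL

1. t=2 → R at (7,3); v=(-3,-1)
2. t=7/3 → L at (0,2/3); v=(3,-1)
3. t=2/3 → B at (2,0); v=(3,1)
4. t=5/3 → R at (7,5/3); v=(-3,1)
5. t=7/3 → L at (0,4); v=(3,1)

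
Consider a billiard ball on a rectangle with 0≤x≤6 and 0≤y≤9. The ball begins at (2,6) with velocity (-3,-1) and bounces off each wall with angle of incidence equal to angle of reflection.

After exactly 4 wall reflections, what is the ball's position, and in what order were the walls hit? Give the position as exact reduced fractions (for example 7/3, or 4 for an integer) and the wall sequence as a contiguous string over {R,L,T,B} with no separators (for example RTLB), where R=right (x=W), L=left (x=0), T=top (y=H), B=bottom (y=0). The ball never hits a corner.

Final position: (4,0)
Wall sequence: LRLB

1. t=2/3 → L at (0,16/3); v=(3,-1)
2. t=2 → R at (6,10/3); v=(-3,-1)
3. t=2 → L at (0,4/3); v=(3,-1)
4. t=4/3 → B at (4,0); v=(3,1)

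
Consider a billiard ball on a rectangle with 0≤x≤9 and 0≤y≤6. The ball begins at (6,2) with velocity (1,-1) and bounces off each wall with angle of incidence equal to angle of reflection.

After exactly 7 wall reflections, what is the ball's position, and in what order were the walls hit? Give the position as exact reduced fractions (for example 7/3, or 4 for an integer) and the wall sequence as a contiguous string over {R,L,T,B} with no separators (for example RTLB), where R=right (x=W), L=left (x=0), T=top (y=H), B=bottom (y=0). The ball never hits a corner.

Final position: (9,5)
Wall sequence: BRTLBTR

1. t=2 → B at (8,0); v=(1,1)
2. t=1 → R at (9,1); v=(-1,1)
3. t=5 → T at (4,6); v=(-1,-1)
4. t=4 → L at (0,2); v=(1,-1)
5. t=2 → B at (2,0); v=(1,1)
6. t=6 → T at (8,6); v=(1,-1)
7. t=1 → R at (9,5); v=(-1,-1)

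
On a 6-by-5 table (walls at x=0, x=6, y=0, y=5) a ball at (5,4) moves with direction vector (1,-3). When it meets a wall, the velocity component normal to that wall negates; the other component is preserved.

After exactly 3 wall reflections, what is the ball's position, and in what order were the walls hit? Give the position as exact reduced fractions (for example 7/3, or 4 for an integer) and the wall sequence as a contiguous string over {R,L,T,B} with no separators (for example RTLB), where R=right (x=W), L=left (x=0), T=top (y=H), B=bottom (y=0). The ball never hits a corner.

1. t=1 → R at (6,1); v=(-1,-3)
2. t=1/3 → B at (17/3,0); v=(-1,3)
3. t=5/3 → T at (4,5); v=(-1,-3)

Final position: (4,5)
Wall sequence: RBT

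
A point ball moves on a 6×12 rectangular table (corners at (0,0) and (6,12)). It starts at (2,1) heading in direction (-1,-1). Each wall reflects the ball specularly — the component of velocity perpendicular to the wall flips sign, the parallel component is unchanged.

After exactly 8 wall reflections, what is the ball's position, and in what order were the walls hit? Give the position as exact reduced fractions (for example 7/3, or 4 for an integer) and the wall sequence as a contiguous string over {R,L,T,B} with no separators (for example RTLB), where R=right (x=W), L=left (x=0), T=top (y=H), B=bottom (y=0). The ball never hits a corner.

1. t=1 → B at (1,0); v=(-1,1)
2. t=1 → L at (0,1); v=(1,1)
3. t=6 → R at (6,7); v=(-1,1)
4. t=5 → T at (1,12); v=(-1,-1)
5. t=1 → L at (0,11); v=(1,-1)
6. t=6 → R at (6,5); v=(-1,-1)
7. t=5 → B at (1,0); v=(-1,1)
8. t=1 → L at (0,1); v=(1,1)

Final position: (0,1)
Wall sequence: BLRTLRBL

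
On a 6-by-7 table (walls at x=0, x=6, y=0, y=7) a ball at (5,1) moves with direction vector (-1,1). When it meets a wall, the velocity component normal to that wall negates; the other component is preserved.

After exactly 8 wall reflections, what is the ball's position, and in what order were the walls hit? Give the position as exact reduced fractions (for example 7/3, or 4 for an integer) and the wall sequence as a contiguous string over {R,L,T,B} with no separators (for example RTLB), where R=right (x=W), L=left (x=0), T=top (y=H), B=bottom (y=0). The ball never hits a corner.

1. t=5 → L at (0,6); v=(1,1)
2. t=1 → T at (1,7); v=(1,-1)
3. t=5 → R at (6,2); v=(-1,-1)
4. t=2 → B at (4,0); v=(-1,1)
5. t=4 → L at (0,4); v=(1,1)
6. t=3 → T at (3,7); v=(1,-1)
7. t=3 → R at (6,4); v=(-1,-1)
8. t=4 → B at (2,0); v=(-1,1)

Final position: (2,0)
Wall sequence: LTRBLTRB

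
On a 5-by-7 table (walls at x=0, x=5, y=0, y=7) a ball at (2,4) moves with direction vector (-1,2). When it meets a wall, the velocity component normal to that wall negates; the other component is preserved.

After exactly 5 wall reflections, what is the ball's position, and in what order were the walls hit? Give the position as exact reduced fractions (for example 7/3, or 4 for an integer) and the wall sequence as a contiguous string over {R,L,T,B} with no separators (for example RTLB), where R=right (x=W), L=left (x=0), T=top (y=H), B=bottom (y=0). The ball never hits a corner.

1. t=3/2 → T at (1/2,7); v=(-1,-2)
2. t=1/2 → L at (0,6); v=(1,-2)
3. t=3 → B at (3,0); v=(1,2)
4. t=2 → R at (5,4); v=(-1,2)
5. t=3/2 → T at (7/2,7); v=(-1,-2)

Final position: (7/2,7)
Wall sequence: TLBRT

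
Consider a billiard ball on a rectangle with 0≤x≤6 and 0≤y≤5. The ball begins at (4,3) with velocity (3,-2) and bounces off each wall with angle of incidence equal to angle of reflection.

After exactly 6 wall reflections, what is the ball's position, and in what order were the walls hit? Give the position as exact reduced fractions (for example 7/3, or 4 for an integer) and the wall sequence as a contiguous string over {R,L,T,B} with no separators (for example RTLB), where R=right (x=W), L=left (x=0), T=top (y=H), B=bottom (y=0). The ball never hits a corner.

Final position: (1/2,0)
Wall sequence: RBLTRB

1. t=2/3 → R at (6,5/3); v=(-3,-2)
2. t=5/6 → B at (7/2,0); v=(-3,2)
3. t=7/6 → L at (0,7/3); v=(3,2)
4. t=4/3 → T at (4,5); v=(3,-2)
5. t=2/3 → R at (6,11/3); v=(-3,-2)
6. t=11/6 → B at (1/2,0); v=(-3,2)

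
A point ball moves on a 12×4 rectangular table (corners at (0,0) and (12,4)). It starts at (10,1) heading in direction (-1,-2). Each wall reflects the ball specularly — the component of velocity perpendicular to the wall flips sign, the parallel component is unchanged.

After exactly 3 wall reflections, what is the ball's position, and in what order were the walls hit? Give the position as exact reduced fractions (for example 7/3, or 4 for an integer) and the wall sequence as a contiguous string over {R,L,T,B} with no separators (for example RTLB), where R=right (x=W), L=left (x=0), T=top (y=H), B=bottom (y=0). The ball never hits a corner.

Final position: (11/2,0)
Wall sequence: BTB

1. t=1/2 → B at (19/2,0); v=(-1,2)
2. t=2 → T at (15/2,4); v=(-1,-2)
3. t=2 → B at (11/2,0); v=(-1,2)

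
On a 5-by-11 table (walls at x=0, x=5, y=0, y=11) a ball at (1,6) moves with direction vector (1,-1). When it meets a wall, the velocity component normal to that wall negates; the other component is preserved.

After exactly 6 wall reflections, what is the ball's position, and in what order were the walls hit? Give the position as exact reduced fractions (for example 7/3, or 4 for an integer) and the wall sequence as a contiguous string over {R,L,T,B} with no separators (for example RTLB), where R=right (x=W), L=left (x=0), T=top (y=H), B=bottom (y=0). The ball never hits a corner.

1. t=4 → R at (5,2); v=(-1,-1)
2. t=2 → B at (3,0); v=(-1,1)
3. t=3 → L at (0,3); v=(1,1)
4. t=5 → R at (5,8); v=(-1,1)
5. t=3 → T at (2,11); v=(-1,-1)
6. t=2 → L at (0,9); v=(1,-1)

Final position: (0,9)
Wall sequence: RBLRTL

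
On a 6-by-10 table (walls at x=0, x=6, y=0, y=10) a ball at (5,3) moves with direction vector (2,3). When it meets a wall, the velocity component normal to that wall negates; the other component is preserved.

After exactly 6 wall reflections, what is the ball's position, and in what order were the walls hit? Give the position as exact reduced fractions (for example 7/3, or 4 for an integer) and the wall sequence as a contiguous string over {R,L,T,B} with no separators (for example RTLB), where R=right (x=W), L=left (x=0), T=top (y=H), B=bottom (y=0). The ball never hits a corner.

Final position: (1,10)
Wall sequence: RTLBRT

1. t=1/2 → R at (6,9/2); v=(-2,3)
2. t=11/6 → T at (7/3,10); v=(-2,-3)
3. t=7/6 → L at (0,13/2); v=(2,-3)
4. t=13/6 → B at (13/3,0); v=(2,3)
5. t=5/6 → R at (6,5/2); v=(-2,3)
6. t=5/2 → T at (1,10); v=(-2,-3)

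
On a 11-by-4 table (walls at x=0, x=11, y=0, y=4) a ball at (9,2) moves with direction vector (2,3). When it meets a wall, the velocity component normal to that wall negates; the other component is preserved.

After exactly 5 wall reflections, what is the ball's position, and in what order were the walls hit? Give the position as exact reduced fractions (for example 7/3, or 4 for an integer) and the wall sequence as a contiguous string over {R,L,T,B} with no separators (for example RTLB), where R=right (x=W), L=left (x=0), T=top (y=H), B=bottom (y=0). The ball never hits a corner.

Final position: (11/3,0)
Wall sequence: TRBTB

1. t=2/3 → T at (31/3,4); v=(2,-3)
2. t=1/3 → R at (11,3); v=(-2,-3)
3. t=1 → B at (9,0); v=(-2,3)
4. t=4/3 → T at (19/3,4); v=(-2,-3)
5. t=4/3 → B at (11/3,0); v=(-2,3)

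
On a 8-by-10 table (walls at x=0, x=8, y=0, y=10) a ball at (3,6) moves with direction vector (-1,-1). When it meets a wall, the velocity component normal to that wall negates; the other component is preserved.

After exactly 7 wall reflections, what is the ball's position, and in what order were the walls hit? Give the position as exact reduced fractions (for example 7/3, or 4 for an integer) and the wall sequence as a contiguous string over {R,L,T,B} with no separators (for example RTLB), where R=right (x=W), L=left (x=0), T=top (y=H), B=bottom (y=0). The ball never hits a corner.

Final position: (8,1)
Wall sequence: LBRTLBR

1. t=3 → L at (0,3); v=(1,-1)
2. t=3 → B at (3,0); v=(1,1)
3. t=5 → R at (8,5); v=(-1,1)
4. t=5 → T at (3,10); v=(-1,-1)
5. t=3 → L at (0,7); v=(1,-1)
6. t=7 → B at (7,0); v=(1,1)
7. t=1 → R at (8,1); v=(-1,1)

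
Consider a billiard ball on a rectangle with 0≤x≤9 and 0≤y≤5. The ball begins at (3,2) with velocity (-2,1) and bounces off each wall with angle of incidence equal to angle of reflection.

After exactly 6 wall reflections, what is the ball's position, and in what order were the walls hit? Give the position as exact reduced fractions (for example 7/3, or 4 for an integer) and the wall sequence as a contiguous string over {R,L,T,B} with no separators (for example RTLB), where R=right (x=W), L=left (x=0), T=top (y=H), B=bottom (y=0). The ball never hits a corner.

Final position: (5,5)
Wall sequence: LTRBLT

1. t=3/2 → L at (0,7/2); v=(2,1)
2. t=3/2 → T at (3,5); v=(2,-1)
3. t=3 → R at (9,2); v=(-2,-1)
4. t=2 → B at (5,0); v=(-2,1)
5. t=5/2 → L at (0,5/2); v=(2,1)
6. t=5/2 → T at (5,5); v=(2,-1)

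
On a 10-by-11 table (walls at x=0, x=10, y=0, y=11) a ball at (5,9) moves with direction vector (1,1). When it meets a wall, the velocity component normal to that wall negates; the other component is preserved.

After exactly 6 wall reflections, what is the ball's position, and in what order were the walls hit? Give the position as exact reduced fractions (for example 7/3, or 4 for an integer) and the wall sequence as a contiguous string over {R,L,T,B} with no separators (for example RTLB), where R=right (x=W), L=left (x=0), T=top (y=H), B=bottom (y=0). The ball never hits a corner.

1. t=2 → T at (7,11); v=(1,-1)
2. t=3 → R at (10,8); v=(-1,-1)
3. t=8 → B at (2,0); v=(-1,1)
4. t=2 → L at (0,2); v=(1,1)
5. t=9 → T at (9,11); v=(1,-1)
6. t=1 → R at (10,10); v=(-1,-1)

Final position: (10,10)
Wall sequence: TRBLTR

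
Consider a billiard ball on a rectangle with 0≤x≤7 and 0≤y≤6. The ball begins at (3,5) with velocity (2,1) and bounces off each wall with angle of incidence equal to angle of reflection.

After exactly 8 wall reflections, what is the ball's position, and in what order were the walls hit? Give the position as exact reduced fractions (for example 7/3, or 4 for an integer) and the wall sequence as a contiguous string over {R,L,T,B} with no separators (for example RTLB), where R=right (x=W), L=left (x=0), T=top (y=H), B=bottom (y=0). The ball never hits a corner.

Final position: (7,3)
Wall sequence: TRLBRLTR

1. t=1 → T at (5,6); v=(2,-1)
2. t=1 → R at (7,5); v=(-2,-1)
3. t=7/2 → L at (0,3/2); v=(2,-1)
4. t=3/2 → B at (3,0); v=(2,1)
5. t=2 → R at (7,2); v=(-2,1)
6. t=7/2 → L at (0,11/2); v=(2,1)
7. t=1/2 → T at (1,6); v=(2,-1)
8. t=3 → R at (7,3); v=(-2,-1)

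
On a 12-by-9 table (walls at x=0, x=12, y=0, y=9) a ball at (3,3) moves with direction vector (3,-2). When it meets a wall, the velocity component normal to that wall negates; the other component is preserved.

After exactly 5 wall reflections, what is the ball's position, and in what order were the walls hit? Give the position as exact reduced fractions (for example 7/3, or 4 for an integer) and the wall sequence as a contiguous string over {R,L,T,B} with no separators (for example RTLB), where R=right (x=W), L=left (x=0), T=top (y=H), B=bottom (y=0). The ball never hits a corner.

Final position: (21/2,0)
Wall sequence: BRTLB

1. t=3/2 → B at (15/2,0); v=(3,2)
2. t=3/2 → R at (12,3); v=(-3,2)
3. t=3 → T at (3,9); v=(-3,-2)
4. t=1 → L at (0,7); v=(3,-2)
5. t=7/2 → B at (21/2,0); v=(3,2)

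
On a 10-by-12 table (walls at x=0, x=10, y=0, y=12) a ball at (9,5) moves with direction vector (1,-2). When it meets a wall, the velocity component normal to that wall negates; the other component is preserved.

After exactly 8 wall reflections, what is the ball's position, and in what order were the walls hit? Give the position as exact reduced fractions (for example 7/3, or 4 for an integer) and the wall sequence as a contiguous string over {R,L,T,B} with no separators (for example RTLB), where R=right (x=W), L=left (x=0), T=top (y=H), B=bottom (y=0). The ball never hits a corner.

1. t=1 → R at (10,3); v=(-1,-2)
2. t=3/2 → B at (17/2,0); v=(-1,2)
3. t=6 → T at (5/2,12); v=(-1,-2)
4. t=5/2 → L at (0,7); v=(1,-2)
5. t=7/2 → B at (7/2,0); v=(1,2)
6. t=6 → T at (19/2,12); v=(1,-2)
7. t=1/2 → R at (10,11); v=(-1,-2)
8. t=11/2 → B at (9/2,0); v=(-1,2)

Final position: (9/2,0)
Wall sequence: RBTLBTRB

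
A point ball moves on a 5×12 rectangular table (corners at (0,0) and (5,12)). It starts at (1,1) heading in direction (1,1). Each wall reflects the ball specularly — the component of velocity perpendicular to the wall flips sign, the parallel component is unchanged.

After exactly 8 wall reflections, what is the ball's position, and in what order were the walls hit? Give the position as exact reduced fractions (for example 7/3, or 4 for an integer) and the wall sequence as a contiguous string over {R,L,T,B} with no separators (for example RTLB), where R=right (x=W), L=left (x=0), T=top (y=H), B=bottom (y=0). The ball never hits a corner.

Final position: (0,6)
Wall sequence: RLTRLBRL

1. t=4 → R at (5,5); v=(-1,1)
2. t=5 → L at (0,10); v=(1,1)
3. t=2 → T at (2,12); v=(1,-1)
4. t=3 → R at (5,9); v=(-1,-1)
5. t=5 → L at (0,4); v=(1,-1)
6. t=4 → B at (4,0); v=(1,1)
7. t=1 → R at (5,1); v=(-1,1)
8. t=5 → L at (0,6); v=(1,1)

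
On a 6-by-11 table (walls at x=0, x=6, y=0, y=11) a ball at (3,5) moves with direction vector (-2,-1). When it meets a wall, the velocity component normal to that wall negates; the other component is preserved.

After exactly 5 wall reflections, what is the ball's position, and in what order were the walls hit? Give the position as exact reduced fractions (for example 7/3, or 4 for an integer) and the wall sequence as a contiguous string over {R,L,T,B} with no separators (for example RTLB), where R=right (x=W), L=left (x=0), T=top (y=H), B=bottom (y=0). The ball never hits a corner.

Final position: (6,11/2)
Wall sequence: LRBLR

1. t=3/2 → L at (0,7/2); v=(2,-1)
2. t=3 → R at (6,1/2); v=(-2,-1)
3. t=1/2 → B at (5,0); v=(-2,1)
4. t=5/2 → L at (0,5/2); v=(2,1)
5. t=3 → R at (6,11/2); v=(-2,1)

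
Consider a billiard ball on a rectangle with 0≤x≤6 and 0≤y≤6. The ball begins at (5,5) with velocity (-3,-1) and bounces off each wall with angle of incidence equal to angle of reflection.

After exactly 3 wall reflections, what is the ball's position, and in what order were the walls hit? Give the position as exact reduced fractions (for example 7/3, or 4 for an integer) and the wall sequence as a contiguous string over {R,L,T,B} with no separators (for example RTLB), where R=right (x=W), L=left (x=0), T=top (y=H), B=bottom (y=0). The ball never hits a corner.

1. t=5/3 → L at (0,10/3); v=(3,-1)
2. t=2 → R at (6,4/3); v=(-3,-1)
3. t=4/3 → B at (2,0); v=(-3,1)

Final position: (2,0)
Wall sequence: LRB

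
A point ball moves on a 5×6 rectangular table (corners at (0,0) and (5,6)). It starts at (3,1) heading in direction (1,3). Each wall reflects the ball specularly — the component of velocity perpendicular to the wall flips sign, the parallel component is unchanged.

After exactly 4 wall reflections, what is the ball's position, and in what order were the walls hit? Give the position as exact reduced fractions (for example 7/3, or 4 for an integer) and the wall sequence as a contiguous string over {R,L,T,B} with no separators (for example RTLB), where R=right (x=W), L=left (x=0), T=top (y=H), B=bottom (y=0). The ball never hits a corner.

1. t=5/3 → T at (14/3,6); v=(1,-3)
2. t=1/3 → R at (5,5); v=(-1,-3)
3. t=5/3 → B at (10/3,0); v=(-1,3)
4. t=2 → T at (4/3,6); v=(-1,-3)

Final position: (4/3,6)
Wall sequence: TRBT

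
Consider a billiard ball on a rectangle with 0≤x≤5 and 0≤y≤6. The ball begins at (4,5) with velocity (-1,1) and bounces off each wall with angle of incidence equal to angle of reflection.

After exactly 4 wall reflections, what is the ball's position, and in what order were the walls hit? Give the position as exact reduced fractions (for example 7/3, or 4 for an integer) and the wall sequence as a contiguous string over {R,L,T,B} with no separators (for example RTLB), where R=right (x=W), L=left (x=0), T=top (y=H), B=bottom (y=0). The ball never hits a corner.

1. t=1 → T at (3,6); v=(-1,-1)
2. t=3 → L at (0,3); v=(1,-1)
3. t=3 → B at (3,0); v=(1,1)
4. t=2 → R at (5,2); v=(-1,1)

Final position: (5,2)
Wall sequence: TLBR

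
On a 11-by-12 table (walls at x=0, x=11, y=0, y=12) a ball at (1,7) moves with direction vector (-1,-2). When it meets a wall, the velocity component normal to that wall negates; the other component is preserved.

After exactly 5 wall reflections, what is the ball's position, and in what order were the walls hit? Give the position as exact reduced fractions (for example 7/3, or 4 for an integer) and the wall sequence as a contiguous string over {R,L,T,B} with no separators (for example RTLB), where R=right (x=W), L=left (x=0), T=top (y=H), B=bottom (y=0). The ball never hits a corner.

Final position: (15/2,0)
Wall sequence: LBTRB

1. t=1 → L at (0,5); v=(1,-2)
2. t=5/2 → B at (5/2,0); v=(1,2)
3. t=6 → T at (17/2,12); v=(1,-2)
4. t=5/2 → R at (11,7); v=(-1,-2)
5. t=7/2 → B at (15/2,0); v=(-1,2)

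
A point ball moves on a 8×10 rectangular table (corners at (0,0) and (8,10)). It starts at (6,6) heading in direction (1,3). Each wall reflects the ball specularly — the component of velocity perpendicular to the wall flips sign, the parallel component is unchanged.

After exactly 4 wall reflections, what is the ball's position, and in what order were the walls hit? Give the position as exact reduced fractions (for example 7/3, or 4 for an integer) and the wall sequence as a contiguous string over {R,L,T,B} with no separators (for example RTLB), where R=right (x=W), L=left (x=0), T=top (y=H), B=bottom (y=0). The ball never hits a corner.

1. t=4/3 → T at (22/3,10); v=(1,-3)
2. t=2/3 → R at (8,8); v=(-1,-3)
3. t=8/3 → B at (16/3,0); v=(-1,3)
4. t=10/3 → T at (2,10); v=(-1,-3)

Final position: (2,10)
Wall sequence: TRBT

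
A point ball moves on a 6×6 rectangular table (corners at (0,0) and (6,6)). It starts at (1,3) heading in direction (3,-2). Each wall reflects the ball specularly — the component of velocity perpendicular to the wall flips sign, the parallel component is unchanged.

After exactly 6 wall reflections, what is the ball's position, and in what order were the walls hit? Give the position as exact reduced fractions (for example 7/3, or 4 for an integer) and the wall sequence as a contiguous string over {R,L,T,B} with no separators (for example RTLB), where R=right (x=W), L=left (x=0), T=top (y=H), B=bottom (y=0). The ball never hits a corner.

1. t=3/2 → B at (11/2,0); v=(3,2)
2. t=1/6 → R at (6,1/3); v=(-3,2)
3. t=2 → L at (0,13/3); v=(3,2)
4. t=5/6 → T at (5/2,6); v=(3,-2)
5. t=7/6 → R at (6,11/3); v=(-3,-2)
6. t=11/6 → B at (1/2,0); v=(-3,2)

Final position: (1/2,0)
Wall sequence: BRLTRB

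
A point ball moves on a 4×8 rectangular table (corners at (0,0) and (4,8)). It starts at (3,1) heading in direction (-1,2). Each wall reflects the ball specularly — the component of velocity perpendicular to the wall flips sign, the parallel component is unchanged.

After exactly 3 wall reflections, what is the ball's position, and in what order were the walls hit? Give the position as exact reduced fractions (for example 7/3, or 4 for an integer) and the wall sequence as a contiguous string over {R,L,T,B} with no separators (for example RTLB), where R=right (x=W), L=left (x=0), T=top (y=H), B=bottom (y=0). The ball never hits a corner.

Final position: (4,1)
Wall sequence: LTR

1. t=3 → L at (0,7); v=(1,2)
2. t=1/2 → T at (1/2,8); v=(1,-2)
3. t=7/2 → R at (4,1); v=(-1,-2)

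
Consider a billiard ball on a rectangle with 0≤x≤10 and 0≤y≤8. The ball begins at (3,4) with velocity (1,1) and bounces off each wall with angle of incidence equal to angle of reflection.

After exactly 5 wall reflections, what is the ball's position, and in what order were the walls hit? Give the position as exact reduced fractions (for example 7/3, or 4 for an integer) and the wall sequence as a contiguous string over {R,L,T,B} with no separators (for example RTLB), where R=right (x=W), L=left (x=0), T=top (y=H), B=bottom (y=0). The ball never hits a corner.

1. t=4 → T at (7,8); v=(1,-1)
2. t=3 → R at (10,5); v=(-1,-1)
3. t=5 → B at (5,0); v=(-1,1)
4. t=5 → L at (0,5); v=(1,1)
5. t=3 → T at (3,8); v=(1,-1)

Final position: (3,8)
Wall sequence: TRBLT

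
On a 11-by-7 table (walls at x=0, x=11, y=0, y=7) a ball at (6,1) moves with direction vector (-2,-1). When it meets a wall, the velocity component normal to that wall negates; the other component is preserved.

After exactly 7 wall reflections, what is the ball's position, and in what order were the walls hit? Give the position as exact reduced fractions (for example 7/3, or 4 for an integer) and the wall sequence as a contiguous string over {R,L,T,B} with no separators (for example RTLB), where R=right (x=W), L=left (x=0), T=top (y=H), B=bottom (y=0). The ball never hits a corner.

1. t=1 → B at (4,0); v=(-2,1)
2. t=2 → L at (0,2); v=(2,1)
3. t=5 → T at (10,7); v=(2,-1)
4. t=1/2 → R at (11,13/2); v=(-2,-1)
5. t=11/2 → L at (0,1); v=(2,-1)
6. t=1 → B at (2,0); v=(2,1)
7. t=9/2 → R at (11,9/2); v=(-2,1)

Final position: (11,9/2)
Wall sequence: BLTRLBR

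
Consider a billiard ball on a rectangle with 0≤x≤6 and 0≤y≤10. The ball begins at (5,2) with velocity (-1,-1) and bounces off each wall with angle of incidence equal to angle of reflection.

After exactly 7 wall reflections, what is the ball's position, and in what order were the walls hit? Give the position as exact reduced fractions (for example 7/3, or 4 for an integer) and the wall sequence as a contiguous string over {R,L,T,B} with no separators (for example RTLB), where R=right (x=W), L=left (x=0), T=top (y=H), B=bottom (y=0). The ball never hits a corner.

1. t=2 → B at (3,0); v=(-1,1)
2. t=3 → L at (0,3); v=(1,1)
3. t=6 → R at (6,9); v=(-1,1)
4. t=1 → T at (5,10); v=(-1,-1)
5. t=5 → L at (0,5); v=(1,-1)
6. t=5 → B at (5,0); v=(1,1)
7. t=1 → R at (6,1); v=(-1,1)

Final position: (6,1)
Wall sequence: BLRTLBR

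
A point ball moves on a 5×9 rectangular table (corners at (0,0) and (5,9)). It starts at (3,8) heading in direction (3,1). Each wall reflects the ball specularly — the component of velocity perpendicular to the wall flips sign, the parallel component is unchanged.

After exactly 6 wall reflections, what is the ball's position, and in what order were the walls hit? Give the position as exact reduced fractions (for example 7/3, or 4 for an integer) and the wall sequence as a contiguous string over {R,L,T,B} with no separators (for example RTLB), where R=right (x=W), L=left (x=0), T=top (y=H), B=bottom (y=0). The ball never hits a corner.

Final position: (5,8/3)
Wall sequence: RTLRLR

1. t=2/3 → R at (5,26/3); v=(-3,1)
2. t=1/3 → T at (4,9); v=(-3,-1)
3. t=4/3 → L at (0,23/3); v=(3,-1)
4. t=5/3 → R at (5,6); v=(-3,-1)
5. t=5/3 → L at (0,13/3); v=(3,-1)
6. t=5/3 → R at (5,8/3); v=(-3,-1)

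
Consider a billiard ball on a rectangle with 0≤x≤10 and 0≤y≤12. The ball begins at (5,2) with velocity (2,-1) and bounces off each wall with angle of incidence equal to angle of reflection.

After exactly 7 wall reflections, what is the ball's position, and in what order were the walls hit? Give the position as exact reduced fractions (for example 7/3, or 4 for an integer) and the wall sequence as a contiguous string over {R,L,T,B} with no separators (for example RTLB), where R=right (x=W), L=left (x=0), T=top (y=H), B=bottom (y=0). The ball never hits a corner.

Final position: (10,7/2)
Wall sequence: BRLRTLR

1. t=2 → B at (9,0); v=(2,1)
2. t=1/2 → R at (10,1/2); v=(-2,1)
3. t=5 → L at (0,11/2); v=(2,1)
4. t=5 → R at (10,21/2); v=(-2,1)
5. t=3/2 → T at (7,12); v=(-2,-1)
6. t=7/2 → L at (0,17/2); v=(2,-1)
7. t=5 → R at (10,7/2); v=(-2,-1)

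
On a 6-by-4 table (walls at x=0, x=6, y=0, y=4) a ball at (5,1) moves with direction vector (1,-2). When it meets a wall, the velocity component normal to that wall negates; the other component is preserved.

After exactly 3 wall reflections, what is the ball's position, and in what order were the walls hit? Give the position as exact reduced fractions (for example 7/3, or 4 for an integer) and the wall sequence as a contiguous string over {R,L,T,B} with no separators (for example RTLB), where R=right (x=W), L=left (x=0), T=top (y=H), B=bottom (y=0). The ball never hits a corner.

1. t=1/2 → B at (11/2,0); v=(1,2)
2. t=1/2 → R at (6,1); v=(-1,2)
3. t=3/2 → T at (9/2,4); v=(-1,-2)

Final position: (9/2,4)
Wall sequence: BRT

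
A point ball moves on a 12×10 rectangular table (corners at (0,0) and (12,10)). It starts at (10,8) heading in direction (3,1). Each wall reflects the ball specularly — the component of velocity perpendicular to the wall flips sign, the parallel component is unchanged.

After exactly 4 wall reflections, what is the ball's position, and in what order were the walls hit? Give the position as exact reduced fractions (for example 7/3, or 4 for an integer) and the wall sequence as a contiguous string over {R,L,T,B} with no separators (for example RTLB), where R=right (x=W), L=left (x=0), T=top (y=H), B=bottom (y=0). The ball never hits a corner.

Final position: (12,10/3)
Wall sequence: RTLR

1. t=2/3 → R at (12,26/3); v=(-3,1)
2. t=4/3 → T at (8,10); v=(-3,-1)
3. t=8/3 → L at (0,22/3); v=(3,-1)
4. t=4 → R at (12,10/3); v=(-3,-1)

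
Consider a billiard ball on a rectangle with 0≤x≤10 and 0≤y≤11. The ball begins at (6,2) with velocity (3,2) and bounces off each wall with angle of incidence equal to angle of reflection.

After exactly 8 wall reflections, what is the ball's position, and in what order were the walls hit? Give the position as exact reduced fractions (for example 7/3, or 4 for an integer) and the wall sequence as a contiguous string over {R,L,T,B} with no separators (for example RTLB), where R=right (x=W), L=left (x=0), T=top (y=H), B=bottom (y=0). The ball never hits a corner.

Final position: (15/2,11)
Wall sequence: RTLRBLRT

1. t=4/3 → R at (10,14/3); v=(-3,2)
2. t=19/6 → T at (1/2,11); v=(-3,-2)
3. t=1/6 → L at (0,32/3); v=(3,-2)
4. t=10/3 → R at (10,4); v=(-3,-2)
5. t=2 → B at (4,0); v=(-3,2)
6. t=4/3 → L at (0,8/3); v=(3,2)
7. t=10/3 → R at (10,28/3); v=(-3,2)
8. t=5/6 → T at (15/2,11); v=(-3,-2)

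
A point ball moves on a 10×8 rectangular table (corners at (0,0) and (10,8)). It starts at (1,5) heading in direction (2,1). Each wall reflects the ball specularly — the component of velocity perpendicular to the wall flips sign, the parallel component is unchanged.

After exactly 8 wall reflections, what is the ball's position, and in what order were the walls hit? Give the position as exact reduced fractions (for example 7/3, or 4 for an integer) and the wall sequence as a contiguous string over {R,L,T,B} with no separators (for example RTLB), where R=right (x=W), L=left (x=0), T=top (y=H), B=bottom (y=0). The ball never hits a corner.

1. t=3 → T at (7,8); v=(2,-1)
2. t=3/2 → R at (10,13/2); v=(-2,-1)
3. t=5 → L at (0,3/2); v=(2,-1)
4. t=3/2 → B at (3,0); v=(2,1)
5. t=7/2 → R at (10,7/2); v=(-2,1)
6. t=9/2 → T at (1,8); v=(-2,-1)
7. t=1/2 → L at (0,15/2); v=(2,-1)
8. t=5 → R at (10,5/2); v=(-2,-1)

Final position: (10,5/2)
Wall sequence: TRLBRTLR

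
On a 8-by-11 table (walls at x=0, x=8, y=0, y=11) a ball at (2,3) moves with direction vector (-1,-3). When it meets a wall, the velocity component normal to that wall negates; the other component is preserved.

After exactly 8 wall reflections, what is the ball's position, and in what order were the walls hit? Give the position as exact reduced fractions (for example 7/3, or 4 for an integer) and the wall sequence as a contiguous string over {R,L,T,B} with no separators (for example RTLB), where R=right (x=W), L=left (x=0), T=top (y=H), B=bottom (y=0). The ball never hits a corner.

Final position: (0,7)
Wall sequence: BLTBRTBL

1. t=1 → B at (1,0); v=(-1,3)
2. t=1 → L at (0,3); v=(1,3)
3. t=8/3 → T at (8/3,11); v=(1,-3)
4. t=11/3 → B at (19/3,0); v=(1,3)
5. t=5/3 → R at (8,5); v=(-1,3)
6. t=2 → T at (6,11); v=(-1,-3)
7. t=11/3 → B at (7/3,0); v=(-1,3)
8. t=7/3 → L at (0,7); v=(1,3)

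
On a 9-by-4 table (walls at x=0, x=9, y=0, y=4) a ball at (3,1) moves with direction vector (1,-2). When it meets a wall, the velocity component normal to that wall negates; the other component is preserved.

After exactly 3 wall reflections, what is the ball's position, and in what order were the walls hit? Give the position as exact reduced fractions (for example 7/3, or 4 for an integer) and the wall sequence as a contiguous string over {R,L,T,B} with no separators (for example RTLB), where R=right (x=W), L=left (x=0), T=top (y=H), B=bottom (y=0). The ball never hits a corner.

1. t=1/2 → B at (7/2,0); v=(1,2)
2. t=2 → T at (11/2,4); v=(1,-2)
3. t=2 → B at (15/2,0); v=(1,2)

Final position: (15/2,0)
Wall sequence: BTB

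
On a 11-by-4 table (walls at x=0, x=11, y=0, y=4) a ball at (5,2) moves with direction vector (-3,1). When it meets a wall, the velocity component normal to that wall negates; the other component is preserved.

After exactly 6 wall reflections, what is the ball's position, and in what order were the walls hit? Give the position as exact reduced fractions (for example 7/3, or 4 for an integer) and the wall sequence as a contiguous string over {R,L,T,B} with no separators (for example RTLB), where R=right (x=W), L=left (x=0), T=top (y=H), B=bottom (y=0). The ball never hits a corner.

Final position: (3,4)
Wall sequence: LTRBLT

1. t=5/3 → L at (0,11/3); v=(3,1)
2. t=1/3 → T at (1,4); v=(3,-1)
3. t=10/3 → R at (11,2/3); v=(-3,-1)
4. t=2/3 → B at (9,0); v=(-3,1)
5. t=3 → L at (0,3); v=(3,1)
6. t=1 → T at (3,4); v=(3,-1)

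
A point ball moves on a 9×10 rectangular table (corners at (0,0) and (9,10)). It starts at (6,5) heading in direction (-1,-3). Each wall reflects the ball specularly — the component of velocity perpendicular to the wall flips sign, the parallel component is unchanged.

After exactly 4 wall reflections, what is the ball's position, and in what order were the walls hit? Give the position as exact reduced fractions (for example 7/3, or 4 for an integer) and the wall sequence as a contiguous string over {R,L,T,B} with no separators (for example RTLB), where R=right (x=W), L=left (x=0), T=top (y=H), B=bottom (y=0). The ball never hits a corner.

1. t=5/3 → B at (13/3,0); v=(-1,3)
2. t=10/3 → T at (1,10); v=(-1,-3)
3. t=1 → L at (0,7); v=(1,-3)
4. t=7/3 → B at (7/3,0); v=(1,3)

Final position: (7/3,0)
Wall sequence: BTLB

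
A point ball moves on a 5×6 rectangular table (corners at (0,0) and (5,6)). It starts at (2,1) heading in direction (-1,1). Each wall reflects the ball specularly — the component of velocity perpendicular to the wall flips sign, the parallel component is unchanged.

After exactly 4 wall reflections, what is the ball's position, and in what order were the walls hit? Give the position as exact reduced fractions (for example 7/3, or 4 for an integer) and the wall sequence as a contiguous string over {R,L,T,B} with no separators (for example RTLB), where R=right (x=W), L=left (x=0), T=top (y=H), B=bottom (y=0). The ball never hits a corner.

Final position: (1,0)
Wall sequence: LTRB

1. t=2 → L at (0,3); v=(1,1)
2. t=3 → T at (3,6); v=(1,-1)
3. t=2 → R at (5,4); v=(-1,-1)
4. t=4 → B at (1,0); v=(-1,1)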